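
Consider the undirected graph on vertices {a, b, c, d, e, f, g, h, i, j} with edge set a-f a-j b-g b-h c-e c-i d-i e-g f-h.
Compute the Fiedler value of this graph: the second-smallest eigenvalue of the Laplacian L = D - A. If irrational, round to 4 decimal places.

Reading degrees in the order [a, b, c, d, e, f, g, h, i, j] gives [2, 2, 2, 1, 2, 2, 2, 2, 2, 1]; set D = diag(2, 2, 2, 1, 2, 2, 2, 2, 2, 1) and form L = D - A. The sorted Laplacian eigenvalues are [0, 0.0979, 0.3820, 0.8244, 1.3820, 2, 2.6180, 3.1756, 3.6180, 3.9021]; the algebraic connectivity is the second entry, 0.0979.

0.0979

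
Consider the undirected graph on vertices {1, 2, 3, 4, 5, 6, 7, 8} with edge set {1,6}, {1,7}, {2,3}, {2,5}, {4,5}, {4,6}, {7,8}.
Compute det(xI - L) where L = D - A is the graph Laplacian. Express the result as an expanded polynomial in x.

x^8 - 14x^7 + 78x^6 - 220x^5 + 330x^4 - 252x^3 + 84x^2 - 8x

With the vertex order [1, 2, 3, 4, 5, 6, 7, 8], the degrees are [2, 2, 1, 2, 2, 2, 2, 1], giving D = diag(2, 2, 1, 2, 2, 2, 2, 1) and L = D - A. Computing det(xI - L) by cofactor expansion (or equivalently via sum-over-permutations) gives x^8 - 14x^7 + 78x^6 - 220x^5 + 330x^4 - 252x^3 + 84x^2 - 8x. The coefficient of x^7 equals -trace(L) = -14, matching the sum of degrees. By the matrix-tree theorem the graph has (1/8) * product of the nonzero eigenvalues = 1 spanning tree.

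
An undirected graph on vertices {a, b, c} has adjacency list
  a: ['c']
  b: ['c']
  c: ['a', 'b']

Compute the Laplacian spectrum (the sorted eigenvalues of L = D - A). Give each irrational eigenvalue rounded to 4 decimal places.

With the vertex order [a, b, c], the degrees are [1, 1, 2], giving D = diag(1, 1, 2) and L = D - A. Since every row of L sums to 0, the all-ones vector is in the kernel and 0 is an eigenvalue. The single zero eigenvalue shows the graph is connected.

[0, 1, 3]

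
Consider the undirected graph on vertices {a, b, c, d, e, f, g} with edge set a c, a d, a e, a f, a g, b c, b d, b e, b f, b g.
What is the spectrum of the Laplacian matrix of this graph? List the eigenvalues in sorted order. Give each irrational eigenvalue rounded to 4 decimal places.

With the vertex order [a, b, c, d, e, f, g], the degrees are [5, 5, 2, 2, 2, 2, 2], giving D = diag(5, 5, 2, 2, 2, 2, 2) and L = D - A. L is symmetric positive semidefinite, so every eigenvalue is real and nonnegative. The single zero eigenvalue shows the graph is connected. The eigenvalues sum to 20, which equals trace(L) = 2|E|. The largest eigenvalue, 7, is at most the vertex count 7.

[0, 2, 2, 2, 2, 5, 7]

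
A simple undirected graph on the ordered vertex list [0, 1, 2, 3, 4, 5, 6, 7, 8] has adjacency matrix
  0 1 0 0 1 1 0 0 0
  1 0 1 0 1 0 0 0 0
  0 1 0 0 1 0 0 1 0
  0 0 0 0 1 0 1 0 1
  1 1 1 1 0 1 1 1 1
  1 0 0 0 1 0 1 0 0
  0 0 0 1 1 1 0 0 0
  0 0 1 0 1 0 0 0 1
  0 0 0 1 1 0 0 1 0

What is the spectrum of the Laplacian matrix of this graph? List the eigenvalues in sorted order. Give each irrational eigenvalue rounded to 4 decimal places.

[0, 1.5858, 1.5858, 3, 3, 4.4142, 4.4142, 5, 9]

Each diagonal entry of L is the vertex degree and each off-diagonal entry is -1 where an edge is present, 0 otherwise; in the order [0, 1, 2, 3, 4, 5, 6, 7, 8] the diagonal is [3, 3, 3, 3, 8, 3, 3, 3, 3]. Since every row of L sums to 0, the all-ones vector is in the kernel and 0 is an eigenvalue.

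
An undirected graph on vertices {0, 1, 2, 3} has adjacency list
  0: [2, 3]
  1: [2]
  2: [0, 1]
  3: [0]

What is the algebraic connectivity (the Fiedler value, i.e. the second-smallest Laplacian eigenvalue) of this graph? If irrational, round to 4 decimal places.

Each diagonal entry of L is the vertex degree and each off-diagonal entry is -1 where an edge is present, 0 otherwise; in the order [0, 1, 2, 3] the diagonal is [2, 1, 2, 1]. The sorted Laplacian eigenvalues are [0, 0.5858, 2, 3.4142]; the algebraic connectivity is the second entry, 0.5858.

0.5858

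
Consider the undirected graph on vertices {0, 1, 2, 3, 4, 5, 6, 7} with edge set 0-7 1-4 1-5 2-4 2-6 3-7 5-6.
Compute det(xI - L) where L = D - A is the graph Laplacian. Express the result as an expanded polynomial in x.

With the vertex order [0, 1, 2, 3, 4, 5, 6, 7], the degrees are [1, 2, 2, 1, 2, 2, 2, 2], giving D = diag(1, 2, 2, 1, 2, 2, 2, 2) and L = D - A. L has integer entries, so p(x) = det(xI - L) has integer coefficients. Expanding the determinant yields x^8 - 14x^7 + 78x^6 - 220x^5 + 330x^4 - 250x^3 + 75x^2. Since p(0) = det(-L) = 0, x divides p(x). The largest eigenvalue, 3.6180, is at most the vertex count 8.

x^8 - 14x^7 + 78x^6 - 220x^5 + 330x^4 - 250x^3 + 75x^2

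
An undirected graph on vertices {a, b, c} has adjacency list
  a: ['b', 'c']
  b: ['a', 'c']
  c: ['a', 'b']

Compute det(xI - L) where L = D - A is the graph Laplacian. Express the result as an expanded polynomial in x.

With the vertex order [a, b, c], the degrees are [2, 2, 2], giving D = diag(2, 2, 2) and L = D - A. Computing det(xI - L) by cofactor expansion (or equivalently via sum-over-permutations) gives x^3 - 6x^2 + 9x. The constant term is 0 because L is singular (the all-ones vector lies in its kernel). By the matrix-tree theorem the graph has (1/3) * product of the nonzero eigenvalues = 3 spanning trees.

x^3 - 6x^2 + 9x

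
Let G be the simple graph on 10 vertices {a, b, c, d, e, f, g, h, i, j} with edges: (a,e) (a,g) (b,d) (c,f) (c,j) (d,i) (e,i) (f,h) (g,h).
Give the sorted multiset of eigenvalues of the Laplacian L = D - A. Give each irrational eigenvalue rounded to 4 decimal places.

Reading degrees in the order [a, b, c, d, e, f, g, h, i, j] gives [2, 1, 2, 2, 2, 2, 2, 2, 2, 1]; set D = diag(2, 1, 2, 2, 2, 2, 2, 2, 2, 1) and form L = D - A. The multiplicity of 0 as a Laplacian eigenvalue equals the number of connected components. The single zero eigenvalue shows the graph is connected.

[0, 0.0979, 0.3820, 0.8244, 1.3820, 2, 2.6180, 3.1756, 3.6180, 3.9021]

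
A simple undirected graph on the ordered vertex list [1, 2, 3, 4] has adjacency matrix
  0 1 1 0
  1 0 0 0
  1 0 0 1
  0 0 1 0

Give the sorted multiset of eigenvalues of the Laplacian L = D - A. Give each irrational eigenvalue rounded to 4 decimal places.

Reading degrees in the order [1, 2, 3, 4] gives [2, 1, 2, 1]; set D = diag(2, 1, 2, 1) and form L = D - A. Since every row of L sums to 0, the all-ones vector is in the kernel and 0 is an eigenvalue.

[0, 0.5858, 2, 3.4142]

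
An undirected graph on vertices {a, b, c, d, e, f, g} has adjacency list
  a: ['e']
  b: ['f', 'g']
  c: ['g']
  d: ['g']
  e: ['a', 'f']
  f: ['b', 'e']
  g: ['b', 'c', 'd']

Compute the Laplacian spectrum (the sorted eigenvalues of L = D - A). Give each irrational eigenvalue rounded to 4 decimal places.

Each diagonal entry of L is the vertex degree and each off-diagonal entry is -1 where an edge is present, 0 otherwise; in the order [a, b, c, d, e, f, g] the diagonal is [1, 2, 1, 1, 2, 2, 3]. Since every row of L sums to 0, the all-ones vector is in the kernel and 0 is an eigenvalue. The single zero eigenvalue shows the graph is connected. The largest eigenvalue, 4.2283, is at most the vertex count 7.

[0, 0.2254, 1, 1, 2.1859, 3.3604, 4.2283]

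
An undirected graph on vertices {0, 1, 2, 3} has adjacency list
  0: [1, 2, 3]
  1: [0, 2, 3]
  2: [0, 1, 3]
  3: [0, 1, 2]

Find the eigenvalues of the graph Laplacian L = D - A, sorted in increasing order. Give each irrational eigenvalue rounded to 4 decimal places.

Reading degrees in the order [0, 1, 2, 3] gives [3, 3, 3, 3]; set D = diag(3, 3, 3, 3) and form L = D - A. Since every row of L sums to 0, the all-ones vector is in the kernel and 0 is an eigenvalue. The single zero eigenvalue shows the graph is connected. The largest eigenvalue, 4, is at most the vertex count 4.

[0, 4, 4, 4]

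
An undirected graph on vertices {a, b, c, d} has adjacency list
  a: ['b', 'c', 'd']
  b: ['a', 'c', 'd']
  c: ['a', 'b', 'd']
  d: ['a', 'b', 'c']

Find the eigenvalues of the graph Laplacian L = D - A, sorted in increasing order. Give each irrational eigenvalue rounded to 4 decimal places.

Reading degrees in the order [a, b, c, d] gives [3, 3, 3, 3]; set D = diag(3, 3, 3, 3) and form L = D - A. The multiplicity of 0 as a Laplacian eigenvalue equals the number of connected components. The single zero eigenvalue shows the graph is connected. By the matrix-tree theorem the graph has (1/4) * product of the nonzero eigenvalues = 16 spanning trees. The eigenvalues sum to 12, which equals trace(L) = 2|E|.

[0, 4, 4, 4]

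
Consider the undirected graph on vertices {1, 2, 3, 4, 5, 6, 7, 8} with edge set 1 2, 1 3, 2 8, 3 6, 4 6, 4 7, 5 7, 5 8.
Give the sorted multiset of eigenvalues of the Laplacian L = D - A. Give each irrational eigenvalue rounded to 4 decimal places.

[0, 0.5858, 0.5858, 2, 2, 3.4142, 3.4142, 4]

Each diagonal entry of L is the vertex degree and each off-diagonal entry is -1 where an edge is present, 0 otherwise; in the order [1, 2, 3, 4, 5, 6, 7, 8] the diagonal is [2, 2, 2, 2, 2, 2, 2, 2]. L is symmetric positive semidefinite, so every eigenvalue is real and nonnegative. The single zero eigenvalue shows the graph is connected. By the matrix-tree theorem the graph has (1/8) * product of the nonzero eigenvalues = 8 spanning trees.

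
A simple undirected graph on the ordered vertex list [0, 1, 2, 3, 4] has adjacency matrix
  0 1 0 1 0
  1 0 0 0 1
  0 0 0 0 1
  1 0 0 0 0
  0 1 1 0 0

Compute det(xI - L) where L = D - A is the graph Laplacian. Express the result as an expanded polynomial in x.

x^5 - 8x^4 + 21x^3 - 20x^2 + 5x

Reading degrees in the order [0, 1, 2, 3, 4] gives [2, 2, 1, 1, 2]; set D = diag(2, 2, 1, 1, 2) and form L = D - A. L has integer entries, so p(x) = det(xI - L) has integer coefficients. Expanding the determinant yields x^5 - 8x^4 + 21x^3 - 20x^2 + 5x. The constant term is 0 because L is singular (the all-ones vector lies in its kernel).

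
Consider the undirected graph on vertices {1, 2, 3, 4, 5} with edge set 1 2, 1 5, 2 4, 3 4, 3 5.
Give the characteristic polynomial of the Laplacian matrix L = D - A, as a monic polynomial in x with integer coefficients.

x^5 - 10x^4 + 35x^3 - 50x^2 + 25x

Each diagonal entry of L is the vertex degree and each off-diagonal entry is -1 where an edge is present, 0 otherwise; in the order [1, 2, 3, 4, 5] the diagonal is [2, 2, 2, 2, 2]. Computing det(xI - L) by cofactor expansion (or equivalently via sum-over-permutations) gives x^5 - 10x^4 + 35x^3 - 50x^2 + 25x. Since p(0) = det(-L) = 0, x divides p(x). There is one zero in the spectrum, matching the 1 component. By the matrix-tree theorem the graph has (1/5) * product of the nonzero eigenvalues = 5 spanning trees.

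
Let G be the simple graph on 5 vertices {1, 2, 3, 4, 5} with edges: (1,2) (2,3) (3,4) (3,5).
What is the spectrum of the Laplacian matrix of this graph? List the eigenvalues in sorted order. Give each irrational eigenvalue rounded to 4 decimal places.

[0, 0.5188, 1, 2.3111, 4.1701]

Each diagonal entry of L is the vertex degree and each off-diagonal entry is -1 where an edge is present, 0 otherwise; in the order [1, 2, 3, 4, 5] the diagonal is [1, 2, 3, 1, 1]. Since every row of L sums to 0, the all-ones vector is in the kernel and 0 is an eigenvalue. The single zero eigenvalue shows the graph is connected. The largest eigenvalue, 4.1701, is at most the vertex count 5.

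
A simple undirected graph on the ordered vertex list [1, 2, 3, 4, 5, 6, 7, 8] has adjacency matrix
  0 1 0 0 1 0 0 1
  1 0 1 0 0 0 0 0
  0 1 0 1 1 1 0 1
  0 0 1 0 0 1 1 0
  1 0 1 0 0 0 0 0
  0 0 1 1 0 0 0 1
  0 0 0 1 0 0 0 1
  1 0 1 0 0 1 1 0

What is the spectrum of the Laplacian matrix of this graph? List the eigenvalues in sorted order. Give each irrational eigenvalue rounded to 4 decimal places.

Each diagonal entry of L is the vertex degree and each off-diagonal entry is -1 where an edge is present, 0 otherwise; in the order [1, 2, 3, 4, 5, 6, 7, 8] the diagonal is [3, 2, 5, 3, 2, 3, 2, 4]. Since every row of L sums to 0, the all-ones vector is in the kernel and 0 is an eigenvalue. The single zero eigenvalue shows the graph is connected.

[0, 1.0501, 2, 2.2784, 3.0988, 4, 5.0317, 6.5411]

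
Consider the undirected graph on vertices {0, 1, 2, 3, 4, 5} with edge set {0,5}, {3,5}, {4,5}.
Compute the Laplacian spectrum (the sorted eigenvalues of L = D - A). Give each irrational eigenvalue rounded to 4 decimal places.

Reading degrees in the order [0, 1, 2, 3, 4, 5] gives [1, 0, 0, 1, 1, 3]; set D = diag(1, 0, 0, 1, 1, 3) and form L = D - A. L is symmetric positive semidefinite, so every eigenvalue is real and nonnegative. The 3 zero eigenvalues correspond to the 3 connected components. The eigenvalues sum to 6, which equals trace(L) = 2|E|.

[0, 0, 0, 1, 1, 4]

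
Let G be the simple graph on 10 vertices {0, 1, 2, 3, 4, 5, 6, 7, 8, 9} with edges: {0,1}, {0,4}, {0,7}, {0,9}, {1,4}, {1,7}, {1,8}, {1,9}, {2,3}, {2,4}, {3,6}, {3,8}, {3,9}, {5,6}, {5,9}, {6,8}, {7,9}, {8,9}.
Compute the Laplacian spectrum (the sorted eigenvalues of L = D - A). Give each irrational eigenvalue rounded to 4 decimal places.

With the vertex order [0, 1, 2, 3, 4, 5, 6, 7, 8, 9], the degrees are [4, 5, 2, 4, 3, 2, 3, 3, 4, 6], giving D = diag(4, 5, 2, 4, 3, 2, 3, 3, 4, 6) and L = D - A. Since every row of L sums to 0, the all-ones vector is in the kernel and 0 is an eigenvalue. By the matrix-tree theorem the graph has (1/10) * product of the nonzero eigenvalues = 6188 spanning trees. The eigenvalues sum to 36, which equals trace(L) = 2|E|.

[0, 1.1323, 1.4686, 2.4173, 3.2338, 4.1187, 4.8469, 5.2023, 6.2756, 7.3047]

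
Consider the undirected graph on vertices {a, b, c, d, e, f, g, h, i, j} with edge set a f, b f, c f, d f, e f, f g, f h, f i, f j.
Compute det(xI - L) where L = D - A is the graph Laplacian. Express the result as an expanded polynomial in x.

Reading degrees in the order [a, b, c, d, e, f, g, h, i, j] gives [1, 1, 1, 1, 1, 9, 1, 1, 1, 1]; set D = diag(1, 1, 1, 1, 1, 9, 1, 1, 1, 1) and form L = D - A. Computing det(xI - L) by cofactor expansion (or equivalently via sum-over-permutations) gives x^10 - 18x^9 + 108x^8 - 336x^7 + 630x^6 - 756x^5 + 588x^4 - 288x^3 + 81x^2 - 10x. The coefficient of x^9 equals -trace(L) = -18, matching the sum of degrees.

x^10 - 18x^9 + 108x^8 - 336x^7 + 630x^6 - 756x^5 + 588x^4 - 288x^3 + 81x^2 - 10x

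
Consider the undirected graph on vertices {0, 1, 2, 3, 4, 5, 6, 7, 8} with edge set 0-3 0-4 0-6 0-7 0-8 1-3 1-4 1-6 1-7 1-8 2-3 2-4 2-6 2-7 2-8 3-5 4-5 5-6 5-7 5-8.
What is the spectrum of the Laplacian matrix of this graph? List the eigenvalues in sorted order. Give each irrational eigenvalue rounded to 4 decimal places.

Reading degrees in the order [0, 1, 2, 3, 4, 5, 6, 7, 8] gives [5, 5, 5, 4, 4, 5, 4, 4, 4]; set D = diag(5, 5, 5, 4, 4, 5, 4, 4, 4) and form L = D - A. Since every row of L sums to 0, the all-ones vector is in the kernel and 0 is an eigenvalue. The single zero eigenvalue shows the graph is connected. The eigenvalues sum to 40, which equals trace(L) = 2|E|.

[0, 4, 4, 4, 4, 5, 5, 5, 9]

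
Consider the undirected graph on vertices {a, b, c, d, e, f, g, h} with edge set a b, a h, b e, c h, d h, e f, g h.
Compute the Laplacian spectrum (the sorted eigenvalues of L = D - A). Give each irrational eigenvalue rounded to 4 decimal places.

Reading degrees in the order [a, b, c, d, e, f, g, h] gives [2, 2, 1, 1, 2, 1, 1, 4]; set D = diag(2, 2, 1, 1, 2, 1, 1, 4) and form L = D - A. The multiplicity of 0 as a Laplacian eigenvalue equals the number of connected components.

[0, 0.2023, 1, 1, 1, 2.2472, 3.4527, 5.0979]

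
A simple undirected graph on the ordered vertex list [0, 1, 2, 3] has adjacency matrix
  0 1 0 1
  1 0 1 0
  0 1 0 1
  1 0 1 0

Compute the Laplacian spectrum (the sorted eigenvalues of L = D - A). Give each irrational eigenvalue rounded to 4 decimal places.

Reading degrees in the order [0, 1, 2, 3] gives [2, 2, 2, 2]; set D = diag(2, 2, 2, 2) and form L = D - A. Diagonalising L (or applying a numerical eigensolver to the 4x4 matrix) gives the spectrum above. The eigenvalues sum to 8, which equals trace(L) = 2|E|. The largest eigenvalue, 4, is at most the vertex count 4.

[0, 2, 2, 4]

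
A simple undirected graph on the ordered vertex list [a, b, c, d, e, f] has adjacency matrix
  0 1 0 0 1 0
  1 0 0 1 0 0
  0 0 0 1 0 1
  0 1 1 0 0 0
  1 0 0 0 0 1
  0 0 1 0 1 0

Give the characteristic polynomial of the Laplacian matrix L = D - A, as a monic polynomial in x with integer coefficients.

x^6 - 12x^5 + 54x^4 - 112x^3 + 105x^2 - 36x

Each diagonal entry of L is the vertex degree and each off-diagonal entry is -1 where an edge is present, 0 otherwise; in the order [a, b, c, d, e, f] the diagonal is [2, 2, 2, 2, 2, 2]. Computing det(xI - L) by cofactor expansion (or equivalently via sum-over-permutations) gives x^6 - 12x^5 + 54x^4 - 112x^3 + 105x^2 - 36x. The constant term is 0 because L is singular (the all-ones vector lies in its kernel). There is one zero in the spectrum, matching the 1 component.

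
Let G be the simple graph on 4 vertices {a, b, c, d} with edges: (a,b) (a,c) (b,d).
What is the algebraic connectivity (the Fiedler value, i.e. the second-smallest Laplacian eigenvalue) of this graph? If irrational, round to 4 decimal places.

Each diagonal entry of L is the vertex degree and each off-diagonal entry is -1 where an edge is present, 0 otherwise; in the order [a, b, c, d] the diagonal is [2, 2, 1, 1]. Computing the eigenvalues of L and sorting gives [0, 0.5858, 2, 3.4142]. The Fiedler value lambda_2 = 0.5858 is strictly positive, so the graph is connected. The eigenvalues sum to 6, which equals trace(L) = 2|E|.

0.5858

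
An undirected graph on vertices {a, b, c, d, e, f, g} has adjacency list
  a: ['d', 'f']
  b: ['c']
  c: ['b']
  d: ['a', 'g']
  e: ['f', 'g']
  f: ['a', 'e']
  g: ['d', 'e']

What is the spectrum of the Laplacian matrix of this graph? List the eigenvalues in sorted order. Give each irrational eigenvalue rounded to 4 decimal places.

[0, 0, 1.3820, 1.3820, 2, 3.6180, 3.6180]

Reading degrees in the order [a, b, c, d, e, f, g] gives [2, 1, 1, 2, 2, 2, 2]; set D = diag(2, 1, 1, 2, 2, 2, 2) and form L = D - A. Diagonalising L (or applying a numerical eigensolver to the 7x7 matrix) gives the spectrum above. The 2 zero eigenvalues correspond to the 2 connected components. The eigenvalues sum to 12, which equals trace(L) = 2|E|.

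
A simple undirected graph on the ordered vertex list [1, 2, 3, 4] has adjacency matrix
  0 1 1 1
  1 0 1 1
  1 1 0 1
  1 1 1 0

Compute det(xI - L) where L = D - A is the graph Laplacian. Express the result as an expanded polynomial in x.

x^4 - 12x^3 + 48x^2 - 64x

Each diagonal entry of L is the vertex degree and each off-diagonal entry is -1 where an edge is present, 0 otherwise; in the order [1, 2, 3, 4] the diagonal is [3, 3, 3, 3]. L has integer entries, so p(x) = det(xI - L) has integer coefficients. Expanding the determinant yields x^4 - 12x^3 + 48x^2 - 64x. The coefficient of x^3 equals -trace(L) = -12, matching the sum of degrees.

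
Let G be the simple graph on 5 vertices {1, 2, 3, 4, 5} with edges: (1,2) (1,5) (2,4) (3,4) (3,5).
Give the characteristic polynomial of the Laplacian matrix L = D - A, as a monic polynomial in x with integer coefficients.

Reading degrees in the order [1, 2, 3, 4, 5] gives [2, 2, 2, 2, 2]; set D = diag(2, 2, 2, 2, 2) and form L = D - A. L has integer entries, so p(x) = det(xI - L) has integer coefficients. Expanding the determinant yields x^5 - 10x^4 + 35x^3 - 50x^2 + 25x. The coefficient of x^4 equals -trace(L) = -10, matching the sum of degrees. There is one zero in the spectrum, matching the 1 component.

x^5 - 10x^4 + 35x^3 - 50x^2 + 25x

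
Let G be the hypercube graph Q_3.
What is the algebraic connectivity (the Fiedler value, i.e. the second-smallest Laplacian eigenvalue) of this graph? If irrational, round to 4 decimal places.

The graph has 8 vertices and degree multiset [3, 3, 3, 3, 3, 3, 3, 3]; D is the diagonal matrix of degrees and L = D - A. The smallest Laplacian eigenvalue is always 0. The next one, lambda_2 = 2, measures how hard the graph is to disconnect: larger values mean better connectivity. There is one zero in the spectrum, matching the 1 component. The largest eigenvalue, 6, is at most the vertex count 8.

2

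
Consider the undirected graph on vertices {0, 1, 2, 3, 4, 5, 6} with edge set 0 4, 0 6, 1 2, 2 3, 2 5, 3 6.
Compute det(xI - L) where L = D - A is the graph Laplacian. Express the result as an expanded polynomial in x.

Reading degrees in the order [0, 1, 2, 3, 4, 5, 6] gives [2, 1, 3, 2, 1, 1, 2]; set D = diag(2, 1, 3, 2, 1, 1, 2) and form L = D - A. Computing det(xI - L) by cofactor expansion (or equivalently via sum-over-permutations) gives x^7 - 12x^6 + 54x^5 - 114x^4 + 116x^3 - 52x^2 + 7x. Since p(0) = det(-L) = 0, x divides p(x).

x^7 - 12x^6 + 54x^5 - 114x^4 + 116x^3 - 52x^2 + 7x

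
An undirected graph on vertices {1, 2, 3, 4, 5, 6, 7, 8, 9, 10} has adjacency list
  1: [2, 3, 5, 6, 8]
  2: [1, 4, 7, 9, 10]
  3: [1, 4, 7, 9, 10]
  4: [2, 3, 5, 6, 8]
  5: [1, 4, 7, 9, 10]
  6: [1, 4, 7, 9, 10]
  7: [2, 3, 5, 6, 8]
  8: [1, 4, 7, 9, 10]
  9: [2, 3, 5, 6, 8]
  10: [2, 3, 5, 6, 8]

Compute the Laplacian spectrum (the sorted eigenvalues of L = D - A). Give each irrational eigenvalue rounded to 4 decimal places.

Each diagonal entry of L is the vertex degree and each off-diagonal entry is -1 where an edge is present, 0 otherwise; in the order [1, 2, 3, 4, 5, 6, 7, 8, 9, 10] the diagonal is [5, 5, 5, 5, 5, 5, 5, 5, 5, 5]. L is symmetric positive semidefinite, so every eigenvalue is real and nonnegative. The eigenvalues sum to 50, which equals trace(L) = 2|E|.

[0, 5, 5, 5, 5, 5, 5, 5, 5, 10]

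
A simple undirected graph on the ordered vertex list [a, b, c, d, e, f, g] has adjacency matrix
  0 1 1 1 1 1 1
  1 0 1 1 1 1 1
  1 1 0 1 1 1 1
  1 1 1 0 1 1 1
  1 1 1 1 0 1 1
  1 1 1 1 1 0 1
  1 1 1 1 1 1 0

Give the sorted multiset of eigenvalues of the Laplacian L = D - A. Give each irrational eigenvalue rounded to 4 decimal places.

Reading degrees in the order [a, b, c, d, e, f, g] gives [6, 6, 6, 6, 6, 6, 6]; set D = diag(6, 6, 6, 6, 6, 6, 6) and form L = D - A. Since every row of L sums to 0, the all-ones vector is in the kernel and 0 is an eigenvalue. By the matrix-tree theorem the graph has (1/7) * product of the nonzero eigenvalues = 16807 spanning trees. The largest eigenvalue, 7, is at most the vertex count 7.

[0, 7, 7, 7, 7, 7, 7]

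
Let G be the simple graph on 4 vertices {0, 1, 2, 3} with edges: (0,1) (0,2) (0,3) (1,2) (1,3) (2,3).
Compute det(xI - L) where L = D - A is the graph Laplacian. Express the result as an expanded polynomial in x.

Each diagonal entry of L is the vertex degree and each off-diagonal entry is -1 where an edge is present, 0 otherwise; in the order [0, 1, 2, 3] the diagonal is [3, 3, 3, 3]. The eigenvalues of L are [0, 4, 4, 4]; the characteristic polynomial is the product of (x - lambda_i), which multiplies out to x^4 - 12x^3 + 48x^2 - 64x. Since p(0) = det(-L) = 0, x divides p(x). There is one zero in the spectrum, matching the 1 component. The eigenvalues sum to 12, which equals trace(L) = 2|E|.

x^4 - 12x^3 + 48x^2 - 64x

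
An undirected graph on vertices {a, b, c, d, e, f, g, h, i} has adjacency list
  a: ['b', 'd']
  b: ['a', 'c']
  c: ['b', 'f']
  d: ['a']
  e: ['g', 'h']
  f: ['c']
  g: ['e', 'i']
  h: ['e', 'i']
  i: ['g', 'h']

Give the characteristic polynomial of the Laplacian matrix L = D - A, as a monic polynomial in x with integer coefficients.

x^9 - 16x^8 + 105x^7 - 364x^6 + 713x^5 - 776x^4 + 420x^3 - 80x^2

With the vertex order [a, b, c, d, e, f, g, h, i], the degrees are [2, 2, 2, 1, 2, 1, 2, 2, 2], giving D = diag(2, 2, 2, 1, 2, 1, 2, 2, 2) and L = D - A. L has integer entries, so p(x) = det(xI - L) has integer coefficients. Expanding the determinant yields x^9 - 16x^8 + 105x^7 - 364x^6 + 713x^5 - 776x^4 + 420x^3 - 80x^2. The constant term is 0 because L is singular (the all-ones vector lies in its kernel). There are 2 zeros in the spectrum, matching the 2 components. The eigenvalues sum to 16, which equals trace(L) = 2|E|.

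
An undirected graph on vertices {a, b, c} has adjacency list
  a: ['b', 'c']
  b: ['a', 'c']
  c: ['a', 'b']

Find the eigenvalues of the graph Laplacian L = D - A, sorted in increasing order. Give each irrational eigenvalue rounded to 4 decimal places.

Reading degrees in the order [a, b, c] gives [2, 2, 2]; set D = diag(2, 2, 2) and form L = D - A. Diagonalising L (or applying a numerical eigensolver to the 3x3 matrix) gives the spectrum above. There is one zero in the spectrum, matching the 1 component. The eigenvalues sum to 6, which equals trace(L) = 2|E|.

[0, 3, 3]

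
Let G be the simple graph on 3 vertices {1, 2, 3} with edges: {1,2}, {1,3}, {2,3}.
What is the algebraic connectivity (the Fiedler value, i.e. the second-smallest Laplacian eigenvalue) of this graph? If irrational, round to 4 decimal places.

3

Each diagonal entry of L is the vertex degree and each off-diagonal entry is -1 where an edge is present, 0 otherwise; in the order [1, 2, 3] the diagonal is [2, 2, 2]. Computing the eigenvalues of L and sorting gives [0, 3, 3]. The Fiedler value lambda_2 = 3 is strictly positive, so the graph is connected. There is one zero in the spectrum, matching the 1 component. By the matrix-tree theorem the graph has (1/3) * product of the nonzero eigenvalues = 3 spanning trees.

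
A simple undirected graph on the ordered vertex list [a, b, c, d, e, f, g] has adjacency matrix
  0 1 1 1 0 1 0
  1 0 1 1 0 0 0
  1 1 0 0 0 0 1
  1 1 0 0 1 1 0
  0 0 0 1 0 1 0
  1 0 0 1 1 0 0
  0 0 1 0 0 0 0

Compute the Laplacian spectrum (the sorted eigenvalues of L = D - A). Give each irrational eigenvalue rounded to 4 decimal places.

[0, 0.6338, 1.7405, 3.3172, 3.8665, 5, 5.4420]

Reading degrees in the order [a, b, c, d, e, f, g] gives [4, 3, 3, 4, 2, 3, 1]; set D = diag(4, 3, 3, 4, 2, 3, 1) and form L = D - A. L is symmetric positive semidefinite, so every eigenvalue is real and nonnegative. By the matrix-tree theorem the graph has (1/7) * product of the nonzero eigenvalues = 55 spanning trees.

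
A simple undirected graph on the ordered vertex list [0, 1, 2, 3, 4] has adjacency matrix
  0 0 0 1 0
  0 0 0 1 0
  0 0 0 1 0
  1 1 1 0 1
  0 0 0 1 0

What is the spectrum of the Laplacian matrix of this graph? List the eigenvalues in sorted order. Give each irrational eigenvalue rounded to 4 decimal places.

[0, 1, 1, 1, 5]

Each diagonal entry of L is the vertex degree and each off-diagonal entry is -1 where an edge is present, 0 otherwise; in the order [0, 1, 2, 3, 4] the diagonal is [1, 1, 1, 4, 1]. Since every row of L sums to 0, the all-ones vector is in the kernel and 0 is an eigenvalue. The single zero eigenvalue shows the graph is connected. There is one zero in the spectrum, matching the 1 component.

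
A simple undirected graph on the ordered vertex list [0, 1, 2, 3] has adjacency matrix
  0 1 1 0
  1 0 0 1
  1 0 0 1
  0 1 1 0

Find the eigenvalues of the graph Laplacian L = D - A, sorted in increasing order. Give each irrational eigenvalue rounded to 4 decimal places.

With the vertex order [0, 1, 2, 3], the degrees are [2, 2, 2, 2], giving D = diag(2, 2, 2, 2) and L = D - A. Since every row of L sums to 0, the all-ones vector is in the kernel and 0 is an eigenvalue. The largest eigenvalue, 4, is at most the vertex count 4. There is one zero in the spectrum, matching the 1 component.

[0, 2, 2, 4]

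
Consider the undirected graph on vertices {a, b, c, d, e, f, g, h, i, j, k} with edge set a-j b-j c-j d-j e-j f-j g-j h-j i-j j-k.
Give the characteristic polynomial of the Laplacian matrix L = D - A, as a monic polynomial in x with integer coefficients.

x^11 - 20x^10 + 135x^9 - 480x^8 + 1050x^7 - 1512x^6 + 1470x^5 - 960x^4 + 405x^3 - 100x^2 + 11x

Reading degrees in the order [a, b, c, d, e, f, g, h, i, j, k] gives [1, 1, 1, 1, 1, 1, 1, 1, 1, 10, 1]; set D = diag(1, 1, 1, 1, 1, 1, 1, 1, 1, 10, 1) and form L = D - A. The eigenvalues of L are [0, 1, 1, 1, 1, 1, 1, 1, 1, 1, 11]; the characteristic polynomial is the product of (x - lambda_i), which multiplies out to x^11 - 20x^10 + 135x^9 - 480x^8 + 1050x^7 - 1512x^6 + 1470x^5 - 960x^4 + 405x^3 - 100x^2 + 11x. The coefficient of x^10 equals -trace(L) = -20, matching the sum of degrees. By the matrix-tree theorem the graph has (1/11) * product of the nonzero eigenvalues = 1 spanning tree.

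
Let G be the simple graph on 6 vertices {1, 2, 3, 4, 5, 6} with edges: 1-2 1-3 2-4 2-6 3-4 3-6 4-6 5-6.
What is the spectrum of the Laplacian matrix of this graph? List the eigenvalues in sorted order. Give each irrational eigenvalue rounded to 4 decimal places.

With the vertex order [1, 2, 3, 4, 5, 6], the degrees are [2, 3, 3, 3, 1, 4], giving D = diag(2, 3, 3, 3, 1, 4) and L = D - A. Since every row of L sums to 0, the all-ones vector is in the kernel and 0 is an eigenvalue. The single zero eigenvalue shows the graph is connected. By the matrix-tree theorem the graph has (1/6) * product of the nonzero eigenvalues = 24 spanning trees.

[0, 0.8929, 2.2123, 3, 4.5262, 5.3686]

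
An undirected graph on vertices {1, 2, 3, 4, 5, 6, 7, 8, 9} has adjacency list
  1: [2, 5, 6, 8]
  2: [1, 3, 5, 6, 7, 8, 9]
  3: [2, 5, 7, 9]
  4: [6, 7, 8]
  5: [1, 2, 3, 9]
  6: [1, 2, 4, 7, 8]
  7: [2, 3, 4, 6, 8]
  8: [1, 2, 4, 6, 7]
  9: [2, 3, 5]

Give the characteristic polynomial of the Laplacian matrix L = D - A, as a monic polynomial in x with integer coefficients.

Each diagonal entry of L is the vertex degree and each off-diagonal entry is -1 where an edge is present, 0 otherwise; in the order [1, 2, 3, 4, 5, 6, 7, 8, 9] the diagonal is [4, 7, 4, 3, 4, 5, 5, 5, 3]. Computing det(xI - L) by cofactor expansion (or equivalently via sum-over-permutations) gives x^9 - 40x^8 + 685x^7 - 6546x^6 + 38074x^5 - 137500x^4 + 299485x^3 - 356838x^2 + 175824x. The constant term is 0 because L is singular (the all-ones vector lies in its kernel). The largest eigenvalue, 8.1146, is at most the vertex count 9. By the matrix-tree theorem the graph has (1/9) * product of the nonzero eigenvalues = 19536 spanning trees.

x^9 - 40x^8 + 685x^7 - 6546x^6 + 38074x^5 - 137500x^4 + 299485x^3 - 356838x^2 + 175824x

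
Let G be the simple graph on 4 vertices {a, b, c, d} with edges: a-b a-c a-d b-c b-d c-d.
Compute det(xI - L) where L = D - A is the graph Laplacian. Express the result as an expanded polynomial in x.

Each diagonal entry of L is the vertex degree and each off-diagonal entry is -1 where an edge is present, 0 otherwise; in the order [a, b, c, d] the diagonal is [3, 3, 3, 3]. L has integer entries, so p(x) = det(xI - L) has integer coefficients. Expanding the determinant yields x^4 - 12x^3 + 48x^2 - 64x. The constant term is 0 because L is singular (the all-ones vector lies in its kernel). The largest eigenvalue, 4, is at most the vertex count 4.

x^4 - 12x^3 + 48x^2 - 64x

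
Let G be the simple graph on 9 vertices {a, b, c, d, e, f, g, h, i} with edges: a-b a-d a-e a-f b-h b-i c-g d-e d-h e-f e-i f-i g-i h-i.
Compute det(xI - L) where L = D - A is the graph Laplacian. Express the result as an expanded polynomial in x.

Reading degrees in the order [a, b, c, d, e, f, g, h, i] gives [4, 3, 1, 3, 4, 3, 2, 3, 5]; set D = diag(4, 3, 1, 3, 4, 3, 2, 3, 5) and form L = D - A. Computing det(xI - L) by cofactor expansion (or equivalently via sum-over-permutations) gives x^9 - 28x^8 + 329x^7 - 2108x^6 + 7998x^5 - 18196x^4 + 23761x^3 - 15596x^2 + 3474x. The coefficient of x^8 equals -trace(L) = -28, matching the sum of degrees. The largest eigenvalue, 6.5213, is at most the vertex count 9. By the matrix-tree theorem the graph has (1/9) * product of the nonzero eigenvalues = 386 spanning trees.

x^9 - 28x^8 + 329x^7 - 2108x^6 + 7998x^5 - 18196x^4 + 23761x^3 - 15596x^2 + 3474x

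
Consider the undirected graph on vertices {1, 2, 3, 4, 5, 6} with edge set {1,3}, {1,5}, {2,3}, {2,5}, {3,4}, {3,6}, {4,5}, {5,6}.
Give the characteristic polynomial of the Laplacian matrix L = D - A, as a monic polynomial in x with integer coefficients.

x^6 - 16x^5 + 96x^4 - 272x^3 + 368x^2 - 192x

Each diagonal entry of L is the vertex degree and each off-diagonal entry is -1 where an edge is present, 0 otherwise; in the order [1, 2, 3, 4, 5, 6] the diagonal is [2, 2, 4, 2, 4, 2]. The eigenvalues of L are [0, 2, 2, 2, 4, 6]; the characteristic polynomial is the product of (x - lambda_i), which multiplies out to x^6 - 16x^5 + 96x^4 - 272x^3 + 368x^2 - 192x. The constant term is 0 because L is singular (the all-ones vector lies in its kernel).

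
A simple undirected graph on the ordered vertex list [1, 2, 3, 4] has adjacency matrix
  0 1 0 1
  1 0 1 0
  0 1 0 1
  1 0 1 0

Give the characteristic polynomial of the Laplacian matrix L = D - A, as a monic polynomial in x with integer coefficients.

x^4 - 8x^3 + 20x^2 - 16x

Reading degrees in the order [1, 2, 3, 4] gives [2, 2, 2, 2]; set D = diag(2, 2, 2, 2) and form L = D - A. Computing det(xI - L) by cofactor expansion (or equivalently via sum-over-permutations) gives x^4 - 8x^3 + 20x^2 - 16x. The coefficient of x^3 equals -trace(L) = -8, matching the sum of degrees. By the matrix-tree theorem the graph has (1/4) * product of the nonzero eigenvalues = 4 spanning trees. There is one zero in the spectrum, matching the 1 component.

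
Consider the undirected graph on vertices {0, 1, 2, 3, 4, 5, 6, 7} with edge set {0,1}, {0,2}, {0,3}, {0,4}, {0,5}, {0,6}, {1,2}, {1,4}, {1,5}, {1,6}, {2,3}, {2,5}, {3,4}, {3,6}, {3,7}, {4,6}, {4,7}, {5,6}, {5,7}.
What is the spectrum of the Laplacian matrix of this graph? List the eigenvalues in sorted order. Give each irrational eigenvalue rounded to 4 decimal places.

With the vertex order [0, 1, 2, 3, 4, 5, 6, 7], the degrees are [6, 5, 4, 5, 5, 5, 5, 3], giving D = diag(6, 5, 4, 5, 5, 5, 5, 3) and L = D - A. Since every row of L sums to 0, the all-ones vector is in the kernel and 0 is an eigenvalue. The single zero eigenvalue shows the graph is connected. There is one zero in the spectrum, matching the 1 component.

[0, 2.7857, 4, 4.5858, 5.5392, 6.6751, 7, 7.4142]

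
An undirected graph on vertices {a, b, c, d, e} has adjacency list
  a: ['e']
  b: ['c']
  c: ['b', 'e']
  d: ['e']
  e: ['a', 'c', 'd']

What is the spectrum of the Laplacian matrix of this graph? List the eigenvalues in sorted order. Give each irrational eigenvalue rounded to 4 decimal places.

With the vertex order [a, b, c, d, e], the degrees are [1, 1, 2, 1, 3], giving D = diag(1, 1, 2, 1, 3) and L = D - A. Diagonalising L (or applying a numerical eigensolver to the 5x5 matrix) gives the spectrum above. The single zero eigenvalue shows the graph is connected. By the matrix-tree theorem the graph has (1/5) * product of the nonzero eigenvalues = 1 spanning tree.

[0, 0.5188, 1, 2.3111, 4.1701]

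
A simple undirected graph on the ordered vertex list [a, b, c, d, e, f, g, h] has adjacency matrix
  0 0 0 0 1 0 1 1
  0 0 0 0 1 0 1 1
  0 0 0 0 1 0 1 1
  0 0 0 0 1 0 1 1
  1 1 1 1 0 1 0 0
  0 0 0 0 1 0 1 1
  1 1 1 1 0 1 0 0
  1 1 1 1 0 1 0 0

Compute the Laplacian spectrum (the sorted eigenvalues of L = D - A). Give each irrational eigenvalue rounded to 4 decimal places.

Each diagonal entry of L is the vertex degree and each off-diagonal entry is -1 where an edge is present, 0 otherwise; in the order [a, b, c, d, e, f, g, h] the diagonal is [3, 3, 3, 3, 5, 3, 5, 5]. Since every row of L sums to 0, the all-ones vector is in the kernel and 0 is an eigenvalue. The single zero eigenvalue shows the graph is connected. By the matrix-tree theorem the graph has (1/8) * product of the nonzero eigenvalues = 2025 spanning trees.

[0, 3, 3, 3, 3, 5, 5, 8]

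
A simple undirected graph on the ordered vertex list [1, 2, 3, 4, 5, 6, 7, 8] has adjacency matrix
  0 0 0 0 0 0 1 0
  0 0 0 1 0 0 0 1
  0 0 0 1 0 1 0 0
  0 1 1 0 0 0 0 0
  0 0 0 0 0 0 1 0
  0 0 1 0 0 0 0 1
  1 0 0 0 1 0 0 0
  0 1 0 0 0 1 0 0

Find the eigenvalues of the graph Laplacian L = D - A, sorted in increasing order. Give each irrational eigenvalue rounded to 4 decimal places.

With the vertex order [1, 2, 3, 4, 5, 6, 7, 8], the degrees are [1, 2, 2, 2, 1, 2, 2, 2], giving D = diag(1, 2, 2, 2, 1, 2, 2, 2) and L = D - A. L is symmetric positive semidefinite, so every eigenvalue is real and nonnegative. The 2 zero eigenvalues correspond to the 2 connected components. The largest eigenvalue, 3.6180, is at most the vertex count 8.

[0, 0, 1, 1.3820, 1.3820, 3, 3.6180, 3.6180]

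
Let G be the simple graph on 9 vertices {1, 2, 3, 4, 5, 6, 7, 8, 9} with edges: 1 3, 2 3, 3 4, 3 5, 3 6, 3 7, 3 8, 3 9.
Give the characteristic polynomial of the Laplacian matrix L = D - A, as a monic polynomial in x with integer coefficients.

x^9 - 16x^8 + 84x^7 - 224x^6 + 350x^5 - 336x^4 + 196x^3 - 64x^2 + 9x

Each diagonal entry of L is the vertex degree and each off-diagonal entry is -1 where an edge is present, 0 otherwise; in the order [1, 2, 3, 4, 5, 6, 7, 8, 9] the diagonal is [1, 1, 8, 1, 1, 1, 1, 1, 1]. Computing det(xI - L) by cofactor expansion (or equivalently via sum-over-permutations) gives x^9 - 16x^8 + 84x^7 - 224x^6 + 350x^5 - 336x^4 + 196x^3 - 64x^2 + 9x. Since p(0) = det(-L) = 0, x divides p(x).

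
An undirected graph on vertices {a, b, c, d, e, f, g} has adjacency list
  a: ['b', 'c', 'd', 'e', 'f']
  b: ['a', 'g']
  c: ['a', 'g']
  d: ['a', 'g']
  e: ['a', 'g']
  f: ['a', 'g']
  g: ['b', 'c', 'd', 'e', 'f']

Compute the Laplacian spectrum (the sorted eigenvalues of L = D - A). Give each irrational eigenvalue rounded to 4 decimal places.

With the vertex order [a, b, c, d, e, f, g], the degrees are [5, 2, 2, 2, 2, 2, 5], giving D = diag(5, 2, 2, 2, 2, 2, 5) and L = D - A. L is symmetric positive semidefinite, so every eigenvalue is real and nonnegative. There is one zero in the spectrum, matching the 1 component.

[0, 2, 2, 2, 2, 5, 7]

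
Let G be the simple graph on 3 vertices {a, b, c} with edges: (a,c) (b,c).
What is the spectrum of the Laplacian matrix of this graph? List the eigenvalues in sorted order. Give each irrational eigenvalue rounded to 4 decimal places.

[0, 1, 3]

With the vertex order [a, b, c], the degrees are [1, 1, 2], giving D = diag(1, 1, 2) and L = D - A. The multiplicity of 0 as a Laplacian eigenvalue equals the number of connected components. The single zero eigenvalue shows the graph is connected. There is one zero in the spectrum, matching the 1 component.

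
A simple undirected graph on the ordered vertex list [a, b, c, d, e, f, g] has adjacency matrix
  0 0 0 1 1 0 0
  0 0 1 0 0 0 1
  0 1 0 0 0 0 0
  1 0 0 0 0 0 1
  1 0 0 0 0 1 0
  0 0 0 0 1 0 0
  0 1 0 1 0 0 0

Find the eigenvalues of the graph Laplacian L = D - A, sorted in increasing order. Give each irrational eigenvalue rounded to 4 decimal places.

[0, 0.1981, 0.7530, 1.5550, 2.4450, 3.2470, 3.8019]

With the vertex order [a, b, c, d, e, f, g], the degrees are [2, 2, 1, 2, 2, 1, 2], giving D = diag(2, 2, 1, 2, 2, 1, 2) and L = D - A. L is symmetric positive semidefinite, so every eigenvalue is real and nonnegative. The largest eigenvalue, 3.8019, is at most the vertex count 7.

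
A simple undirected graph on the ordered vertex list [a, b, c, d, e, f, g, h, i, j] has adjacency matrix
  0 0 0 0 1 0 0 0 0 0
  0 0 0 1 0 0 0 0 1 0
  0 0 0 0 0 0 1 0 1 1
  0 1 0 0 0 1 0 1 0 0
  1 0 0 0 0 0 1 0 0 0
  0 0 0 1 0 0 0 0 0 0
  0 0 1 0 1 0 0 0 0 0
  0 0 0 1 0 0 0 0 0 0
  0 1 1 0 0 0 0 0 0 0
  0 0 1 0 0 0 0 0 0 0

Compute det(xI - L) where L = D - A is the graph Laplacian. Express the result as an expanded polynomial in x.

x^10 - 18x^9 + 134x^8 - 536x^7 + 1255x^6 - 1760x^5 + 1453x^4 - 662x^3 + 143x^2 - 10x

With the vertex order [a, b, c, d, e, f, g, h, i, j], the degrees are [1, 2, 3, 3, 2, 1, 2, 1, 2, 1], giving D = diag(1, 2, 3, 3, 2, 1, 2, 1, 2, 1) and L = D - A. L has integer entries, so p(x) = det(xI - L) has integer coefficients. Expanding the determinant yields x^10 - 18x^9 + 134x^8 - 536x^7 + 1255x^6 - 1760x^5 + 1453x^4 - 662x^3 + 143x^2 - 10x. The coefficient of x^9 equals -trace(L) = -18, matching the sum of degrees.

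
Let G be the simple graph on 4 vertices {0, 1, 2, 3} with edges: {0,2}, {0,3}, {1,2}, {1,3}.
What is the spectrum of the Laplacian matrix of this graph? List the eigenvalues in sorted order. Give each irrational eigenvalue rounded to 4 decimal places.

With the vertex order [0, 1, 2, 3], the degrees are [2, 2, 2, 2], giving D = diag(2, 2, 2, 2) and L = D - A. Since every row of L sums to 0, the all-ones vector is in the kernel and 0 is an eigenvalue. The eigenvalues sum to 8, which equals trace(L) = 2|E|.

[0, 2, 2, 4]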